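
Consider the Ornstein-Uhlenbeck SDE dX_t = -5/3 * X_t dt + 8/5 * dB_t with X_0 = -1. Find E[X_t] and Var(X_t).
E[X_t] = -exp(-5*t/3); Var(X_t) = 96/125 - 96*exp(-10*t/3)/125

The OU SDE dX = -theta X dt + sigma dB admits the integrating factor exp(theta t): d(exp(theta t) X_t) = sigma exp(theta t) dB_t. Integrating from 0 to t:
  X_t = x_0 * exp(-theta t) + sigma * int_0^t exp(-theta (t-s)) dB_s.
The Itô integral has mean 0 and (by the Itô isometry) variance sigma^2 * int_0^t exp(-2 theta (t - s)) ds = sigma^2 * (1 - exp(-2 theta t)) / (2 theta).
With theta = 5/3, sigma = 8/5, x_0 = -1:
  E[X_t] = -1 * exp(-5/3 t) = -exp(-5*t/3)
  Var(X_t) = (8/5)^2 * (1 - exp(-2*5/3 t)) / (2 * 5/3) = 96/125 - 96*exp(-10*t/3)/125.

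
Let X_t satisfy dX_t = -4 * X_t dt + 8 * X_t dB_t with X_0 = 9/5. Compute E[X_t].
E[X_t] = 9*exp(-4*t)/5

For GBM dX = mu X dt + sigma X dB with X_0 = x_0, apply Itô to Y = log X: dY = (mu - sigma^2/2) dt + sigma dB, so Y_t = log(x_0) + (mu - sigma^2/2) t + sigma B_t and hence X_t = x_0 * exp((mu - sigma^2/2) t + sigma B_t).
With mu = -4, sigma = 8, x_0 = 9/5, this gives:
  X_t = 9/5 * exp((-36) * t + (8) * B_t).
Since sigma*B_t ~ Normal(0, sigma^2 t), E[exp(sigma*B_t)] = exp(sigma^2 t / 2); so E[X_t] = x_0 * exp((mu - sigma^2/2) t) * exp(sigma^2 t / 2) = x_0 * exp(mu t) = 9*exp(-4*t)/5.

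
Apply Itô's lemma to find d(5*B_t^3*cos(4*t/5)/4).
d(5*B_t^3*cos(4*t/5)/4) = (B_t*(-B_t^2*sin(4*t/5) + 15*cos(4*t/5)/4)) dt + (15*B_t^2*cos(4*t/5)/4) dB_t

Itô's formula for f(t, x): d f(t, B_t) = (f_t + (1/2) f_xx) dt + f_x dB_t. Compute partials of f(t, x) = 5*x^3*cos(4*t/5)/4:
  f_t(t,x)  = -x^3*sin(4*t/5)
  f_x(t,x)  = 15*x^2*cos(4*t/5)/4
  f_xx(t,x) = 15*x*cos(4*t/5)/2
Assemble drift = f_t + (1/2) f_xx = x*(-x^2*sin(4*t/5) + 15*cos(4*t/5)/4) and diffusion = f_x = 15*x^2*cos(4*t/5)/4. Substituting x = B_t:
  d(5*B_t^3*cos(4*t/5)/4) = (B_t*(-B_t^2*sin(4*t/5) + 15*cos(4*t/5)/4)) dt + (15*B_t^2*cos(4*t/5)/4) dB_t.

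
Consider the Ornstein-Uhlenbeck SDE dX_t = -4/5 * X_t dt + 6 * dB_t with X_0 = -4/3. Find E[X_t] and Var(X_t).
E[X_t] = -4*exp(-4*t/5)/3; Var(X_t) = 45/2 - 45*exp(-8*t/5)/2

The OU SDE dX = -theta X dt + sigma dB admits the integrating factor exp(theta t): d(exp(theta t) X_t) = sigma exp(theta t) dB_t. Integrating from 0 to t:
  X_t = x_0 * exp(-theta t) + sigma * int_0^t exp(-theta (t-s)) dB_s.
The Itô integral has mean 0 and (by the Itô isometry) variance sigma^2 * int_0^t exp(-2 theta (t - s)) ds = sigma^2 * (1 - exp(-2 theta t)) / (2 theta).
With theta = 4/5, sigma = 6, x_0 = -4/3:
  E[X_t] = -4/3 * exp(-4/5 t) = -4*exp(-4*t/5)/3
  Var(X_t) = (6)^2 * (1 - exp(-2*4/5 t)) / (2 * 4/5) = 45/2 - 45*exp(-8*t/5)/2.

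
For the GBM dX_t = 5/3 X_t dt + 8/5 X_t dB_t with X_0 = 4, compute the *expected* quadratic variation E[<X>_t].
E[<X>_t] = 1536*exp(442*t/75)/221 - 1536/221

<X>_t = int_0^t ((8/5) * X_s)^2 ds. Taking expectation inside the integral: E[<X>_t] = (8/5)^2 * int_0^t E[X_s^2] ds. For GBM, E[X_s^2] = x_0^2 * exp((2 mu + sigma^2) s). Integrating:
  E[<X>_t] = (8/5)^2 * 4^2 * (exp((2*(5/3) + (8/5)^2) t) - 1) / (2*(5/3) + (8/5)^2)
           = (8/5)^2 * 4^2 * (exp((442/75) t) - 1) / (442/75) = 1536*exp(442*t/75)/221 - 1536/221.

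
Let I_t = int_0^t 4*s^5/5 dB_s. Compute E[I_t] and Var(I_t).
E[I_t] = 0; Var(I_t) = 16*t^11/275

The Itô integral of a deterministic integrand f(s) has mean 0 because each increment f(s) * (B_{s+ds} - B_s) has mean 0. By the Itô isometry:
  Var( int_0^t f(s) dB_s ) = E[ (int_0^t f(s) dB_s)^2 ] = int_0^t f(s)^2 ds.
Here f(s) = 4*s^5/5, so f(s)^2 = 16*s^10/25. Integrate:
  int_0^t (16*s^10/25) ds = 16*t^11/275.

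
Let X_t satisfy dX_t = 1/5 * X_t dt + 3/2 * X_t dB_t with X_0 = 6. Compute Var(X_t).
Var(X_t) = 36*(exp(9*t/4) - 1)*exp(2*t/5)

For GBM dX = mu X dt + sigma X dB with X_0 = x_0, apply Itô to Y = log X: dY = (mu - sigma^2/2) dt + sigma dB, so Y_t = log(x_0) + (mu - sigma^2/2) t + sigma B_t and hence X_t = x_0 * exp((mu - sigma^2/2) t + sigma B_t).
With mu = 1/5, sigma = 3/2, x_0 = 6, this gives:
  X_t = 6 * exp((-37/40) * t + (3/2) * B_t).
Since sigma*B_t ~ Normal(0, sigma^2 t), E[exp(sigma*B_t)] = exp(sigma^2 t / 2); so E[X_t] = x_0 * exp((mu - sigma^2/2) t) * exp(sigma^2 t / 2) = x_0 * exp(mu t) = 6*exp(t/5).
Var(X_t) = E[X_t^2] - (E[X_t])^2 = x_0^2 * exp(2 mu t) * (exp(sigma^2 t) - 1) = 36*(exp(9*t/4) - 1)*exp(2*t/5).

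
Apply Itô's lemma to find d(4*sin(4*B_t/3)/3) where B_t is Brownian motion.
d(4*sin(4*B_t/3)/3) = (-32*sin(4*B_t/3)/27) dt + (16*cos(4*B_t/3)/9) dB_t

Itô's formula for f(B_t) gives d f(B_t) = f'(B_t) dB_t + (1/2) f''(B_t) dt. Compute derivatives of f(x) = 4*sin(4*x/3)/3:
  f'(x)  = 16*cos(4*x/3)/9
  f''(x) = -64*sin(4*x/3)/27
Substitute x = B_t and multiply the f'' term by 1/2:
  drift     = (1/2) * (-64*sin(4*x/3)/27) evaluated at B_t = -32*sin(4*B_t/3)/27
  diffusion = (16*cos(4*x/3)/9) evaluated at B_t = 16*cos(4*B_t/3)/9
Therefore d(4*sin(4*B_t/3)/3) = (-32*sin(4*B_t/3)/27) dt + (16*cos(4*B_t/3)/9) dB_t.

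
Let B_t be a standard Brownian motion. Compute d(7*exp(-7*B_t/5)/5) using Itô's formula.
d(7*exp(-7*B_t/5)/5) = (343*exp(-7*B_t/5)/250) dt + (-49*exp(-7*B_t/5)/25) dB_t

Itô's formula for f(B_t) gives d f(B_t) = f'(B_t) dB_t + (1/2) f''(B_t) dt. Compute derivatives of f(x) = 7*exp(-7*x/5)/5:
  f'(x)  = -49*exp(-7*x/5)/25
  f''(x) = 343*exp(-7*x/5)/125
Substitute x = B_t and multiply the f'' term by 1/2:
  drift     = (1/2) * (343*exp(-7*x/5)/125) evaluated at B_t = 343*exp(-7*B_t/5)/250
  diffusion = (-49*exp(-7*x/5)/25) evaluated at B_t = -49*exp(-7*B_t/5)/25
Therefore d(7*exp(-7*B_t/5)/5) = (343*exp(-7*B_t/5)/250) dt + (-49*exp(-7*B_t/5)/25) dB_t.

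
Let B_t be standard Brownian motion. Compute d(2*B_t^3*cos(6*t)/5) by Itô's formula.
d(2*B_t^3*cos(6*t)/5) = (6*B_t*(-2*B_t^2*sin(6*t) + cos(6*t))/5) dt + (6*B_t^2*cos(6*t)/5) dB_t

Itô's formula for f(t, x): d f(t, B_t) = (f_t + (1/2) f_xx) dt + f_x dB_t. Compute partials of f(t, x) = 2*x^3*cos(6*t)/5:
  f_t(t,x)  = -12*x^3*sin(6*t)/5
  f_x(t,x)  = 6*x^2*cos(6*t)/5
  f_xx(t,x) = 12*x*cos(6*t)/5
Assemble drift = f_t + (1/2) f_xx = 6*x*(-2*x^2*sin(6*t) + cos(6*t))/5 and diffusion = f_x = 6*x^2*cos(6*t)/5. Substituting x = B_t:
  d(2*B_t^3*cos(6*t)/5) = (6*B_t*(-2*B_t^2*sin(6*t) + cos(6*t))/5) dt + (6*B_t^2*cos(6*t)/5) dB_t.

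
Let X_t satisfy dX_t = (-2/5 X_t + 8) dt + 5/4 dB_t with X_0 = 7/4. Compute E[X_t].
E[X_t] = 20 - 73*exp(-2*t/5)/4

Taking expectations and using E[dB_t] = 0, the mean m(t) = E[X_t] satisfies the ODE m'(t) = a m(t) + b with m(0) = x_0. With a = -2/5, b = 8, x_0 = 7/4, the solution is
  m(t) = x_0 * exp(a t) + (b/a) * (exp(a t) - 1)
       = (7/4) * exp((-2/5) t) + (8/(-2/5)) * (exp((-2/5) t) - 1)
       = 20 - 73*exp(-2*t/5)/4.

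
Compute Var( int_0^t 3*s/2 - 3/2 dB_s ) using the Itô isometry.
Var = 3*t*(t^2 - 3*t + 3)/4

The Itô integral of a deterministic integrand f(s) has mean 0 because each increment f(s) * (B_{s+ds} - B_s) has mean 0. By the Itô isometry:
  Var( int_0^t f(s) dB_s ) = E[ (int_0^t f(s) dB_s)^2 ] = int_0^t f(s)^2 ds.
Here f(s) = 3*s/2 - 3/2, so f(s)^2 = 9*(s - 1)^2/4. Integrate:
  int_0^t (9*(s - 1)^2/4) ds = 3*t*(t^2 - 3*t + 3)/4.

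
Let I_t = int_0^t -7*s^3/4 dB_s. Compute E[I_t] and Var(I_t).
E[I_t] = 0; Var(I_t) = 7*t^7/16

The Itô integral of a deterministic integrand f(s) has mean 0 because each increment f(s) * (B_{s+ds} - B_s) has mean 0. By the Itô isometry:
  Var( int_0^t f(s) dB_s ) = E[ (int_0^t f(s) dB_s)^2 ] = int_0^t f(s)^2 ds.
Here f(s) = -7*s^3/4, so f(s)^2 = 49*s^6/16. Integrate:
  int_0^t (49*s^6/16) ds = 7*t^7/16.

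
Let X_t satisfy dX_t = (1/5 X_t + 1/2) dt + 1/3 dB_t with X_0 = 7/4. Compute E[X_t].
E[X_t] = 17*exp(t/5)/4 - 5/2

Taking expectations and using E[dB_t] = 0, the mean m(t) = E[X_t] satisfies the ODE m'(t) = a m(t) + b with m(0) = x_0. With a = 1/5, b = 1/2, x_0 = 7/4, the solution is
  m(t) = x_0 * exp(a t) + (b/a) * (exp(a t) - 1)
       = (7/4) * exp((1/5) t) + ((1/2)/(1/5)) * (exp((1/5) t) - 1)
       = 17*exp(t/5)/4 - 5/2.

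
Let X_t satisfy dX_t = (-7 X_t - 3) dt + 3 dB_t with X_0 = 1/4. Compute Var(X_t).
Var(X_t) = 9/14 - 9*exp(-14*t)/14

The variance V(t) = Var(X_t) satisfies V'(t) = 2 a V(t) + c^2 with V(0) = 0 (drift coefficient is linear in X, diffusion is constant). With a = -7, c = 3, the solution is
  V(t) = (c^2 / (2 a)) * (exp(2 a t) - 1)
       = (3^2 / (2*(-7))) * (exp((-14) t) - 1)
       = 9/14 - 9*exp(-14*t)/14.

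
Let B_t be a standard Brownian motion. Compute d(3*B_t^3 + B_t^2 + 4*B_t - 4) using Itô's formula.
d(3*B_t^3 + B_t^2 + 4*B_t - 4) = (9*B_t + 1) dt + (9*B_t^2 + 2*B_t + 4) dB_t

Itô's formula for f(B_t) gives d f(B_t) = f'(B_t) dB_t + (1/2) f''(B_t) dt. Compute derivatives of f(x) = 3*x^3 + x^2 + 4*x - 4:
  f'(x)  = 9*x^2 + 2*x + 4
  f''(x) = 18*x + 2
Substitute x = B_t and multiply the f'' term by 1/2:
  drift     = (1/2) * (18*x + 2) evaluated at B_t = 9*B_t + 1
  diffusion = (9*x^2 + 2*x + 4) evaluated at B_t = 9*B_t^2 + 2*B_t + 4
Therefore d(3*B_t^3 + B_t^2 + 4*B_t - 4) = (9*B_t + 1) dt + (9*B_t^2 + 2*B_t + 4) dB_t.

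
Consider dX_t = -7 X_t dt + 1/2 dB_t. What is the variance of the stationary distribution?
lim Var(X_t) = 1/56

The OU SDE dX = -theta X dt + sigma dB admits the integrating factor exp(theta t): d(exp(theta t) X_t) = sigma exp(theta t) dB_t. Integrating from 0 to t gives X_t = x_0 * exp(-theta t) + sigma * int_0^t exp(-theta (t-s)) dB_s for any initial x_0. The Itô integral has variance (by the Itô isometry) sigma^2 * int_0^t exp(-2 theta (t - s)) ds = sigma^2 * (1 - exp(-2 theta t)) / (2 theta), independent of x_0.
With theta = 7, sigma = 1/2:
  Var(X_t) = (1/2)^2 * (1 - exp(-2*7 t)) / (2 * 7) = 1/56 - exp(-14*t)/56.
As t -> infinity, exp(-2*7 t) -> 0, so the stationary variance is sigma^2 / (2 theta) = 1/56.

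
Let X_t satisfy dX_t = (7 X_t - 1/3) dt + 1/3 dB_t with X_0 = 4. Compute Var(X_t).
Var(X_t) = exp(14*t)/126 - 1/126

The variance V(t) = Var(X_t) satisfies V'(t) = 2 a V(t) + c^2 with V(0) = 0 (drift coefficient is linear in X, diffusion is constant). With a = 7, c = 1/3, the solution is
  V(t) = (c^2 / (2 a)) * (exp(2 a t) - 1)
       = ((1/3)^2 / (2*7)) * (exp(14 t) - 1)
       = exp(14*t)/126 - 1/126.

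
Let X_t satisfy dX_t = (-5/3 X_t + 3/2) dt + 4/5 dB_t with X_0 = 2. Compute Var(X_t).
Var(X_t) = 24/125 - 24*exp(-10*t/3)/125

The variance V(t) = Var(X_t) satisfies V'(t) = 2 a V(t) + c^2 with V(0) = 0 (drift coefficient is linear in X, diffusion is constant). With a = -5/3, c = 4/5, the solution is
  V(t) = (c^2 / (2 a)) * (exp(2 a t) - 1)
       = ((4/5)^2 / (2*(-5/3))) * (exp((-10/3) t) - 1)
       = 24/125 - 24*exp(-10*t/3)/125.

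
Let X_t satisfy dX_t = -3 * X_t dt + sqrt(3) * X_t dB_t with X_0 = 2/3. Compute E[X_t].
E[X_t] = 2*exp(-3*t)/3

For GBM dX = mu X dt + sigma X dB with X_0 = x_0, apply Itô to Y = log X: dY = (mu - sigma^2/2) dt + sigma dB, so Y_t = log(x_0) + (mu - sigma^2/2) t + sigma B_t and hence X_t = x_0 * exp((mu - sigma^2/2) t + sigma B_t).
With mu = -3, sigma = sqrt(3), x_0 = 2/3, this gives:
  X_t = 2/3 * exp((-9/2) * t + (sqrt(3)) * B_t).
Since sigma*B_t ~ Normal(0, sigma^2 t), E[exp(sigma*B_t)] = exp(sigma^2 t / 2); so E[X_t] = x_0 * exp((mu - sigma^2/2) t) * exp(sigma^2 t / 2) = x_0 * exp(mu t) = 2*exp(-3*t)/3.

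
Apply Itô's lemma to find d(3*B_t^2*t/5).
d(3*B_t^2*t/5) = (3*B_t^2/5 + 3*t/5) dt + (6*B_t*t/5) dB_t

Itô's formula for f(t, x): d f(t, B_t) = (f_t + (1/2) f_xx) dt + f_x dB_t. Compute partials of f(t, x) = 3*t*x^2/5:
  f_t(t,x)  = 3*x^2/5
  f_x(t,x)  = 6*t*x/5
  f_xx(t,x) = 6*t/5
Assemble drift = f_t + (1/2) f_xx = 3*t/5 + 3*x^2/5 and diffusion = f_x = 6*t*x/5. Substituting x = B_t:
  d(3*B_t^2*t/5) = (3*B_t^2/5 + 3*t/5) dt + (6*B_t*t/5) dB_t.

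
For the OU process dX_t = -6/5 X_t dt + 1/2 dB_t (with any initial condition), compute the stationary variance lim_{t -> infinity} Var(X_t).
lim Var(X_t) = 5/48

The OU SDE dX = -theta X dt + sigma dB admits the integrating factor exp(theta t): d(exp(theta t) X_t) = sigma exp(theta t) dB_t. Integrating from 0 to t gives X_t = x_0 * exp(-theta t) + sigma * int_0^t exp(-theta (t-s)) dB_s for any initial x_0. The Itô integral has variance (by the Itô isometry) sigma^2 * int_0^t exp(-2 theta (t - s)) ds = sigma^2 * (1 - exp(-2 theta t)) / (2 theta), independent of x_0.
With theta = 6/5, sigma = 1/2:
  Var(X_t) = (1/2)^2 * (1 - exp(-2*6/5 t)) / (2 * 6/5) = 5/48 - 5*exp(-12*t/5)/48.
As t -> infinity, exp(-2*6/5 t) -> 0, so the stationary variance is sigma^2 / (2 theta) = 5/48.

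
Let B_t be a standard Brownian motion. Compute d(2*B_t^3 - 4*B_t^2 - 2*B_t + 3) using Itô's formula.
d(2*B_t^3 - 4*B_t^2 - 2*B_t + 3) = (6*B_t - 4) dt + (6*B_t^2 - 8*B_t - 2) dB_t

Itô's formula for f(B_t) gives d f(B_t) = f'(B_t) dB_t + (1/2) f''(B_t) dt. Compute derivatives of f(x) = 2*x^3 - 4*x^2 - 2*x + 3:
  f'(x)  = 6*x^2 - 8*x - 2
  f''(x) = 12*x - 8
Substitute x = B_t and multiply the f'' term by 1/2:
  drift     = (1/2) * (12*x - 8) evaluated at B_t = 6*B_t - 4
  diffusion = (6*x^2 - 8*x - 2) evaluated at B_t = 6*B_t^2 - 8*B_t - 2
Therefore d(2*B_t^3 - 4*B_t^2 - 2*B_t + 3) = (6*B_t - 4) dt + (6*B_t^2 - 8*B_t - 2) dB_t.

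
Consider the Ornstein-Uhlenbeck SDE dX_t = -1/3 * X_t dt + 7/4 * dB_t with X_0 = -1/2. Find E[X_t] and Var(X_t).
E[X_t] = -exp(-t/3)/2; Var(X_t) = 147/32 - 147*exp(-2*t/3)/32

The OU SDE dX = -theta X dt + sigma dB admits the integrating factor exp(theta t): d(exp(theta t) X_t) = sigma exp(theta t) dB_t. Integrating from 0 to t:
  X_t = x_0 * exp(-theta t) + sigma * int_0^t exp(-theta (t-s)) dB_s.
The Itô integral has mean 0 and (by the Itô isometry) variance sigma^2 * int_0^t exp(-2 theta (t - s)) ds = sigma^2 * (1 - exp(-2 theta t)) / (2 theta).
With theta = 1/3, sigma = 7/4, x_0 = -1/2:
  E[X_t] = -1/2 * exp(-1/3 t) = -exp(-t/3)/2
  Var(X_t) = (7/4)^2 * (1 - exp(-2*1/3 t)) / (2 * 1/3) = 147/32 - 147*exp(-2*t/3)/32.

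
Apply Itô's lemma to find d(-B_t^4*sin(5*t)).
d(-B_t^4*sin(5*t)) = (-B_t^2*(5*B_t^2*cos(5*t) + 6*sin(5*t))) dt + (-4*B_t^3*sin(5*t)) dB_t

Itô's formula for f(t, x): d f(t, B_t) = (f_t + (1/2) f_xx) dt + f_x dB_t. Compute partials of f(t, x) = -x^4*sin(5*t):
  f_t(t,x)  = -5*x^4*cos(5*t)
  f_x(t,x)  = -4*x^3*sin(5*t)
  f_xx(t,x) = -12*x^2*sin(5*t)
Assemble drift = f_t + (1/2) f_xx = -x^2*(5*x^2*cos(5*t) + 6*sin(5*t)) and diffusion = f_x = -4*x^3*sin(5*t). Substituting x = B_t:
  d(-B_t^4*sin(5*t)) = (-B_t^2*(5*B_t^2*cos(5*t) + 6*sin(5*t))) dt + (-4*B_t^3*sin(5*t)) dB_t.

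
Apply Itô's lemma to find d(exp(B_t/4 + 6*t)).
d(exp(B_t/4 + 6*t)) = (193*exp(B_t/4 + 6*t)/32) dt + (exp(B_t/4 + 6*t)/4) dB_t

Itô's formula for f(t, x): d f(t, B_t) = (f_t + (1/2) f_xx) dt + f_x dB_t. Compute partials of f(t, x) = exp(6*t + x/4):
  f_t(t,x)  = 6*exp(6*t + x/4)
  f_x(t,x)  = exp(6*t + x/4)/4
  f_xx(t,x) = exp(6*t + x/4)/16
Assemble drift = f_t + (1/2) f_xx = 193*exp(6*t + x/4)/32 and diffusion = f_x = exp(6*t + x/4)/4. Substituting x = B_t:
  d(exp(B_t/4 + 6*t)) = (193*exp(B_t/4 + 6*t)/32) dt + (exp(B_t/4 + 6*t)/4) dB_t.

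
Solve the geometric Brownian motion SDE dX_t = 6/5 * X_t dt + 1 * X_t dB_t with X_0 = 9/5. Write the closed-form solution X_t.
X_t = 9/5 * exp((7/10) * t + (1) * B_t)

For GBM dX = mu X dt + sigma X dB with X_0 = x_0, apply Itô to Y = log X: dY = (mu - sigma^2/2) dt + sigma dB, so Y_t = log(x_0) + (mu - sigma^2/2) t + sigma B_t and hence X_t = x_0 * exp((mu - sigma^2/2) t + sigma B_t).
With mu = 6/5, sigma = 1, x_0 = 9/5, this gives:
  X_t = 9/5 * exp((7/10) * t + (1) * B_t).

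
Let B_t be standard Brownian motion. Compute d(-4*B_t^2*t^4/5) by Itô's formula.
d(-4*B_t^2*t^4/5) = (4*t^3*(-4*B_t^2 - t)/5) dt + (-8*B_t*t^4/5) dB_t

Itô's formula for f(t, x): d f(t, B_t) = (f_t + (1/2) f_xx) dt + f_x dB_t. Compute partials of f(t, x) = -4*t^4*x^2/5:
  f_t(t,x)  = -16*t^3*x^2/5
  f_x(t,x)  = -8*t^4*x/5
  f_xx(t,x) = -8*t^4/5
Assemble drift = f_t + (1/2) f_xx = 4*t^3*(-t - 4*x^2)/5 and diffusion = f_x = -8*t^4*x/5. Substituting x = B_t:
  d(-4*B_t^2*t^4/5) = (4*t^3*(-4*B_t^2 - t)/5) dt + (-8*B_t*t^4/5) dB_t.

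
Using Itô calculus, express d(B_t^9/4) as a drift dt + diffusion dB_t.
d(B_t^9/4) = (9*B_t^7) dt + (9*B_t^8/4) dB_t

Itô's formula for f(B_t) gives d f(B_t) = f'(B_t) dB_t + (1/2) f''(B_t) dt. Compute derivatives of f(x) = x^9/4:
  f'(x)  = 9*x^8/4
  f''(x) = 18*x^7
Substitute x = B_t and multiply the f'' term by 1/2:
  drift     = (1/2) * (18*x^7) evaluated at B_t = 9*B_t^7
  diffusion = (9*x^8/4) evaluated at B_t = 9*B_t^8/4
Therefore d(B_t^9/4) = (9*B_t^7) dt + (9*B_t^8/4) dB_t.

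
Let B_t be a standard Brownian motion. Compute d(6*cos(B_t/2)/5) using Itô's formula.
d(6*cos(B_t/2)/5) = (-3*cos(B_t/2)/20) dt + (-3*sin(B_t/2)/5) dB_t

Itô's formula for f(B_t) gives d f(B_t) = f'(B_t) dB_t + (1/2) f''(B_t) dt. Compute derivatives of f(x) = 6*cos(x/2)/5:
  f'(x)  = -3*sin(x/2)/5
  f''(x) = -3*cos(x/2)/10
Substitute x = B_t and multiply the f'' term by 1/2:
  drift     = (1/2) * (-3*cos(x/2)/10) evaluated at B_t = -3*cos(B_t/2)/20
  diffusion = (-3*sin(x/2)/5) evaluated at B_t = -3*sin(B_t/2)/5
Therefore d(6*cos(B_t/2)/5) = (-3*cos(B_t/2)/20) dt + (-3*sin(B_t/2)/5) dB_t.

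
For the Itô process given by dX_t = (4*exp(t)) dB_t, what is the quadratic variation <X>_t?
<X>_t = 8*exp(2*t) - 8

For an Itô process dX_t = a(t) dt + b(t) dB_t, the quadratic variation is <X>_t = int_0^t b(s)^2 ds (the drift term does not contribute). Here b(s) = 4*exp(s), so
  b(s)^2 = 16*exp(2*s).
Integrating from 0 to t:
  <X>_t = int_0^t (16*exp(2*s)) ds = 8*exp(2*t) - 8.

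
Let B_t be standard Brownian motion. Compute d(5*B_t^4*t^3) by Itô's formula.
d(5*B_t^4*t^3) = (15*B_t^2*t^2*(B_t^2 + 2*t)) dt + (20*B_t^3*t^3) dB_t

Itô's formula for f(t, x): d f(t, B_t) = (f_t + (1/2) f_xx) dt + f_x dB_t. Compute partials of f(t, x) = 5*t^3*x^4:
  f_t(t,x)  = 15*t^2*x^4
  f_x(t,x)  = 20*t^3*x^3
  f_xx(t,x) = 60*t^3*x^2
Assemble drift = f_t + (1/2) f_xx = 15*t^2*x^2*(2*t + x^2) and diffusion = f_x = 20*t^3*x^3. Substituting x = B_t:
  d(5*B_t^4*t^3) = (15*B_t^2*t^2*(B_t^2 + 2*t)) dt + (20*B_t^3*t^3) dB_t.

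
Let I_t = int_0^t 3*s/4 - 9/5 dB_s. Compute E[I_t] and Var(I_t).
E[I_t] = 0; Var(I_t) = 3*t*(25*t^2 - 180*t + 432)/400

The Itô integral of a deterministic integrand f(s) has mean 0 because each increment f(s) * (B_{s+ds} - B_s) has mean 0. By the Itô isometry:
  Var( int_0^t f(s) dB_s ) = E[ (int_0^t f(s) dB_s)^2 ] = int_0^t f(s)^2 ds.
Here f(s) = 3*s/4 - 9/5, so f(s)^2 = 9*(5*s - 12)^2/400. Integrate:
  int_0^t (9*(5*s - 12)^2/400) ds = 3*t*(25*t^2 - 180*t + 432)/400.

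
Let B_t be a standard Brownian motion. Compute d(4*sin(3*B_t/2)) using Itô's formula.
d(4*sin(3*B_t/2)) = (-9*sin(3*B_t/2)/2) dt + (6*cos(3*B_t/2)) dB_t

Itô's formula for f(B_t) gives d f(B_t) = f'(B_t) dB_t + (1/2) f''(B_t) dt. Compute derivatives of f(x) = 4*sin(3*x/2):
  f'(x)  = 6*cos(3*x/2)
  f''(x) = -9*sin(3*x/2)
Substitute x = B_t and multiply the f'' term by 1/2:
  drift     = (1/2) * (-9*sin(3*x/2)) evaluated at B_t = -9*sin(3*B_t/2)/2
  diffusion = (6*cos(3*x/2)) evaluated at B_t = 6*cos(3*B_t/2)
Therefore d(4*sin(3*B_t/2)) = (-9*sin(3*B_t/2)/2) dt + (6*cos(3*B_t/2)) dB_t.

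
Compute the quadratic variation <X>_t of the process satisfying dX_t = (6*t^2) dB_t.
<X>_t = 36*t^5/5

For an Itô process dX_t = a(t) dt + b(t) dB_t, the quadratic variation is <X>_t = int_0^t b(s)^2 ds (the drift term does not contribute). Here b(s) = 6*s^2, so
  b(s)^2 = 36*s^4.
Integrating from 0 to t:
  <X>_t = int_0^t (36*s^4) ds = 36*t^5/5.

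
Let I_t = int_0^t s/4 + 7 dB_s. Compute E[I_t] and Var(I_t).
E[I_t] = 0; Var(I_t) = t*(t^2 + 84*t + 2352)/48

The Itô integral of a deterministic integrand f(s) has mean 0 because each increment f(s) * (B_{s+ds} - B_s) has mean 0. By the Itô isometry:
  Var( int_0^t f(s) dB_s ) = E[ (int_0^t f(s) dB_s)^2 ] = int_0^t f(s)^2 ds.
Here f(s) = s/4 + 7, so f(s)^2 = (s + 28)^2/16. Integrate:
  int_0^t ((s + 28)^2/16) ds = t*(t^2 + 84*t + 2352)/48.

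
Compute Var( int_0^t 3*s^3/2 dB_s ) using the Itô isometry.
Var = 9*t^7/28

The Itô integral of a deterministic integrand f(s) has mean 0 because each increment f(s) * (B_{s+ds} - B_s) has mean 0. By the Itô isometry:
  Var( int_0^t f(s) dB_s ) = E[ (int_0^t f(s) dB_s)^2 ] = int_0^t f(s)^2 ds.
Here f(s) = 3*s^3/2, so f(s)^2 = 9*s^6/4. Integrate:
  int_0^t (9*s^6/4) ds = 9*t^7/28.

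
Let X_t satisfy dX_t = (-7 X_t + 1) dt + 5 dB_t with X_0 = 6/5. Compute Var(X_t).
Var(X_t) = 25/14 - 25*exp(-14*t)/14

The variance V(t) = Var(X_t) satisfies V'(t) = 2 a V(t) + c^2 with V(0) = 0 (drift coefficient is linear in X, diffusion is constant). With a = -7, c = 5, the solution is
  V(t) = (c^2 / (2 a)) * (exp(2 a t) - 1)
       = (5^2 / (2*(-7))) * (exp((-14) t) - 1)
       = 25/14 - 25*exp(-14*t)/14.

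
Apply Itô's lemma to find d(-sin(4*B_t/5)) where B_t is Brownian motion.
d(-sin(4*B_t/5)) = (8*sin(4*B_t/5)/25) dt + (-4*cos(4*B_t/5)/5) dB_t

Itô's formula for f(B_t) gives d f(B_t) = f'(B_t) dB_t + (1/2) f''(B_t) dt. Compute derivatives of f(x) = -sin(4*x/5):
  f'(x)  = -4*cos(4*x/5)/5
  f''(x) = 16*sin(4*x/5)/25
Substitute x = B_t and multiply the f'' term by 1/2:
  drift     = (1/2) * (16*sin(4*x/5)/25) evaluated at B_t = 8*sin(4*B_t/5)/25
  diffusion = (-4*cos(4*x/5)/5) evaluated at B_t = -4*cos(4*B_t/5)/5
Therefore d(-sin(4*B_t/5)) = (8*sin(4*B_t/5)/25) dt + (-4*cos(4*B_t/5)/5) dB_t.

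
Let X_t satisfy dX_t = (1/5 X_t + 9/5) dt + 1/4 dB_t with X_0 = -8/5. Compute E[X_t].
E[X_t] = 37*exp(t/5)/5 - 9

Taking expectations and using E[dB_t] = 0, the mean m(t) = E[X_t] satisfies the ODE m'(t) = a m(t) + b with m(0) = x_0. With a = 1/5, b = 9/5, x_0 = -8/5, the solution is
  m(t) = x_0 * exp(a t) + (b/a) * (exp(a t) - 1)
       = (-8/5) * exp((1/5) t) + ((9/5)/(1/5)) * (exp((1/5) t) - 1)
       = 37*exp(t/5)/5 - 9.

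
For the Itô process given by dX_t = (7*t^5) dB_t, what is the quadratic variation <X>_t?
<X>_t = 49*t^11/11

For an Itô process dX_t = a(t) dt + b(t) dB_t, the quadratic variation is <X>_t = int_0^t b(s)^2 ds (the drift term does not contribute). Here b(s) = 7*s^5, so
  b(s)^2 = 49*s^10.
Integrating from 0 to t:
  <X>_t = int_0^t (49*s^10) ds = 49*t^11/11.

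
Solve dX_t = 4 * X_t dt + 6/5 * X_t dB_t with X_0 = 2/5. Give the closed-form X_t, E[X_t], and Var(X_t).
X_t = 2/5 * exp((82/25) t + (6/5) B_t); E[X_t] = 2*exp(4*t)/5; Var(X_t) = 4*(exp(36*t/25) - 1)*exp(8*t)/25

For GBM dX = mu X dt + sigma X dB with X_0 = x_0, apply Itô to Y = log X: dY = (mu - sigma^2/2) dt + sigma dB, so Y_t = log(x_0) + (mu - sigma^2/2) t + sigma B_t and hence X_t = x_0 * exp((mu - sigma^2/2) t + sigma B_t).
With mu = 4, sigma = 6/5, x_0 = 2/5, this gives:
  X_t = 2/5 * exp((82/25) * t + (6/5) * B_t).
Since sigma*B_t ~ Normal(0, sigma^2 t), E[exp(sigma*B_t)] = exp(sigma^2 t / 2); so E[X_t] = x_0 * exp((mu - sigma^2/2) t) * exp(sigma^2 t / 2) = x_0 * exp(mu t) = 2*exp(4*t)/5.
Var(X_t) = E[X_t^2] - (E[X_t])^2 = x_0^2 * exp(2 mu t) * (exp(sigma^2 t) - 1) = 4*(exp(36*t/25) - 1)*exp(8*t)/25.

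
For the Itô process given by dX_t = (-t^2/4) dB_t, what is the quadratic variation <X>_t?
<X>_t = t^5/80

For an Itô process dX_t = a(t) dt + b(t) dB_t, the quadratic variation is <X>_t = int_0^t b(s)^2 ds (the drift term does not contribute). Here b(s) = -s^2/4, so
  b(s)^2 = s^4/16.
Integrating from 0 to t:
  <X>_t = int_0^t (s^4/16) ds = t^5/80.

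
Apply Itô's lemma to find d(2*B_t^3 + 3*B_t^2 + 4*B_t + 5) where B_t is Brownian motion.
d(2*B_t^3 + 3*B_t^2 + 4*B_t + 5) = (6*B_t + 3) dt + (6*B_t^2 + 6*B_t + 4) dB_t

Itô's formula for f(B_t) gives d f(B_t) = f'(B_t) dB_t + (1/2) f''(B_t) dt. Compute derivatives of f(x) = 2*x^3 + 3*x^2 + 4*x + 5:
  f'(x)  = 6*x^2 + 6*x + 4
  f''(x) = 12*x + 6
Substitute x = B_t and multiply the f'' term by 1/2:
  drift     = (1/2) * (12*x + 6) evaluated at B_t = 6*B_t + 3
  diffusion = (6*x^2 + 6*x + 4) evaluated at B_t = 6*B_t^2 + 6*B_t + 4
Therefore d(2*B_t^3 + 3*B_t^2 + 4*B_t + 5) = (6*B_t + 3) dt + (6*B_t^2 + 6*B_t + 4) dB_t.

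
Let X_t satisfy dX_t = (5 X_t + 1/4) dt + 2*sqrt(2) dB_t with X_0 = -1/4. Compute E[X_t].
E[X_t] = -exp(5*t)/5 - 1/20

Taking expectations and using E[dB_t] = 0, the mean m(t) = E[X_t] satisfies the ODE m'(t) = a m(t) + b with m(0) = x_0. With a = 5, b = 1/4, x_0 = -1/4, the solution is
  m(t) = x_0 * exp(a t) + (b/a) * (exp(a t) - 1)
       = (-1/4) * exp(5 t) + ((1/4)/5) * (exp(5 t) - 1)
       = -exp(5*t)/5 - 1/20.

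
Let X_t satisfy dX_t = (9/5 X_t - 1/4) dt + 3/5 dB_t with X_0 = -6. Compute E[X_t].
E[X_t] = 5/36 - 221*exp(9*t/5)/36

Taking expectations and using E[dB_t] = 0, the mean m(t) = E[X_t] satisfies the ODE m'(t) = a m(t) + b with m(0) = x_0. With a = 9/5, b = -1/4, x_0 = -6, the solution is
  m(t) = x_0 * exp(a t) + (b/a) * (exp(a t) - 1)
       = (-6) * exp((9/5) t) + ((-1/4)/(9/5)) * (exp((9/5) t) - 1)
       = 5/36 - 221*exp(9*t/5)/36.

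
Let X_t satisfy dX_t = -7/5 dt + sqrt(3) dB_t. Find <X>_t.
<X>_t = 3*t

For an Itô process dX_t = a(t) dt + b(t) dB_t, the quadratic variation is <X>_t = int_0^t b(s)^2 ds (the drift term does not contribute). Here b(s) = sqrt(3), so
  b(s)^2 = 3.
Integrating from 0 to t:
  <X>_t = int_0^t (3) ds = 3*t.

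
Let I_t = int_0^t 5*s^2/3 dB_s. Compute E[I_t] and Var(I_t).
E[I_t] = 0; Var(I_t) = 5*t^5/9

The Itô integral of a deterministic integrand f(s) has mean 0 because each increment f(s) * (B_{s+ds} - B_s) has mean 0. By the Itô isometry:
  Var( int_0^t f(s) dB_s ) = E[ (int_0^t f(s) dB_s)^2 ] = int_0^t f(s)^2 ds.
Here f(s) = 5*s^2/3, so f(s)^2 = 25*s^4/9. Integrate:
  int_0^t (25*s^4/9) ds = 5*t^5/9.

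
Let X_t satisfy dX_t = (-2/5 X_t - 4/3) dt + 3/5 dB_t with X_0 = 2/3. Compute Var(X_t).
Var(X_t) = 9/20 - 9*exp(-4*t/5)/20

The variance V(t) = Var(X_t) satisfies V'(t) = 2 a V(t) + c^2 with V(0) = 0 (drift coefficient is linear in X, diffusion is constant). With a = -2/5, c = 3/5, the solution is
  V(t) = (c^2 / (2 a)) * (exp(2 a t) - 1)
       = ((3/5)^2 / (2*(-2/5))) * (exp((-4/5) t) - 1)
       = 9/20 - 9*exp(-4*t/5)/20.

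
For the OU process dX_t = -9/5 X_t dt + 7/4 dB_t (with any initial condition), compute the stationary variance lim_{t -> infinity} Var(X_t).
lim Var(X_t) = 245/288

The OU SDE dX = -theta X dt + sigma dB admits the integrating factor exp(theta t): d(exp(theta t) X_t) = sigma exp(theta t) dB_t. Integrating from 0 to t gives X_t = x_0 * exp(-theta t) + sigma * int_0^t exp(-theta (t-s)) dB_s for any initial x_0. The Itô integral has variance (by the Itô isometry) sigma^2 * int_0^t exp(-2 theta (t - s)) ds = sigma^2 * (1 - exp(-2 theta t)) / (2 theta), independent of x_0.
With theta = 9/5, sigma = 7/4:
  Var(X_t) = (7/4)^2 * (1 - exp(-2*9/5 t)) / (2 * 9/5) = 245/288 - 245*exp(-18*t/5)/288.
As t -> infinity, exp(-2*9/5 t) -> 0, so the stationary variance is sigma^2 / (2 theta) = 245/288.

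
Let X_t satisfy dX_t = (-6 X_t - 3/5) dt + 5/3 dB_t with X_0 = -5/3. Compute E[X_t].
E[X_t] = -1/10 - 47*exp(-6*t)/30

Taking expectations and using E[dB_t] = 0, the mean m(t) = E[X_t] satisfies the ODE m'(t) = a m(t) + b with m(0) = x_0. With a = -6, b = -3/5, x_0 = -5/3, the solution is
  m(t) = x_0 * exp(a t) + (b/a) * (exp(a t) - 1)
       = (-5/3) * exp((-6) t) + ((-3/5)/(-6)) * (exp((-6) t) - 1)
       = -1/10 - 47*exp(-6*t)/30.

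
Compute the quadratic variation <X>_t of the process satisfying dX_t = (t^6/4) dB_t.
<X>_t = t^13/208

For an Itô process dX_t = a(t) dt + b(t) dB_t, the quadratic variation is <X>_t = int_0^t b(s)^2 ds (the drift term does not contribute). Here b(s) = s^6/4, so
  b(s)^2 = s^12/16.
Integrating from 0 to t:
  <X>_t = int_0^t (s^12/16) ds = t^13/208.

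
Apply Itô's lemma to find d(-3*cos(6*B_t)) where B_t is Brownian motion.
d(-3*cos(6*B_t)) = (54*cos(6*B_t)) dt + (18*sin(6*B_t)) dB_t

Itô's formula for f(B_t) gives d f(B_t) = f'(B_t) dB_t + (1/2) f''(B_t) dt. Compute derivatives of f(x) = -3*cos(6*x):
  f'(x)  = 18*sin(6*x)
  f''(x) = 108*cos(6*x)
Substitute x = B_t and multiply the f'' term by 1/2:
  drift     = (1/2) * (108*cos(6*x)) evaluated at B_t = 54*cos(6*B_t)
  diffusion = (18*sin(6*x)) evaluated at B_t = 18*sin(6*B_t)
Therefore d(-3*cos(6*B_t)) = (54*cos(6*B_t)) dt + (18*sin(6*B_t)) dB_t.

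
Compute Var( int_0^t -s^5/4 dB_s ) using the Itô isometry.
Var = t^11/176

The Itô integral of a deterministic integrand f(s) has mean 0 because each increment f(s) * (B_{s+ds} - B_s) has mean 0. By the Itô isometry:
  Var( int_0^t f(s) dB_s ) = E[ (int_0^t f(s) dB_s)^2 ] = int_0^t f(s)^2 ds.
Here f(s) = -s^5/4, so f(s)^2 = s^10/16. Integrate:
  int_0^t (s^10/16) ds = t^11/176.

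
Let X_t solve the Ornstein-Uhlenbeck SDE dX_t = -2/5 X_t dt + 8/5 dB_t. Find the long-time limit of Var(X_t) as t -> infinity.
lim Var(X_t) = 16/5

The OU SDE dX = -theta X dt + sigma dB admits the integrating factor exp(theta t): d(exp(theta t) X_t) = sigma exp(theta t) dB_t. Integrating from 0 to t gives X_t = x_0 * exp(-theta t) + sigma * int_0^t exp(-theta (t-s)) dB_s for any initial x_0. The Itô integral has variance (by the Itô isometry) sigma^2 * int_0^t exp(-2 theta (t - s)) ds = sigma^2 * (1 - exp(-2 theta t)) / (2 theta), independent of x_0.
With theta = 2/5, sigma = 8/5:
  Var(X_t) = (8/5)^2 * (1 - exp(-2*2/5 t)) / (2 * 2/5) = 16/5 - 16*exp(-4*t/5)/5.
As t -> infinity, exp(-2*2/5 t) -> 0, so the stationary variance is sigma^2 / (2 theta) = 16/5.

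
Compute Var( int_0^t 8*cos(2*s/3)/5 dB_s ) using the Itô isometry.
Var = 32*t/25 + 24*sin(4*t/3)/25

The Itô integral of a deterministic integrand f(s) has mean 0 because each increment f(s) * (B_{s+ds} - B_s) has mean 0. By the Itô isometry:
  Var( int_0^t f(s) dB_s ) = E[ (int_0^t f(s) dB_s)^2 ] = int_0^t f(s)^2 ds.
Here f(s) = 8*cos(2*s/3)/5, so f(s)^2 = 64*cos(2*s/3)^2/25. Integrate:
  int_0^t (64*cos(2*s/3)^2/25) ds = 32*t/25 + 24*sin(4*t/3)/25.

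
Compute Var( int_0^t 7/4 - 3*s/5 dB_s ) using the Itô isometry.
Var = t*(48*t^2 - 420*t + 1225)/400

The Itô integral of a deterministic integrand f(s) has mean 0 because each increment f(s) * (B_{s+ds} - B_s) has mean 0. By the Itô isometry:
  Var( int_0^t f(s) dB_s ) = E[ (int_0^t f(s) dB_s)^2 ] = int_0^t f(s)^2 ds.
Here f(s) = 7/4 - 3*s/5, so f(s)^2 = (12*s - 35)^2/400. Integrate:
  int_0^t ((12*s - 35)^2/400) ds = t*(48*t^2 - 420*t + 1225)/400.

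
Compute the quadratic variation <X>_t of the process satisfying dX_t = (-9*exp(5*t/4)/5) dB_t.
<X>_t = 162*exp(5*t/2)/125 - 162/125

For an Itô process dX_t = a(t) dt + b(t) dB_t, the quadratic variation is <X>_t = int_0^t b(s)^2 ds (the drift term does not contribute). Here b(s) = -9*exp(5*s/4)/5, so
  b(s)^2 = 81*exp(5*s/2)/25.
Integrating from 0 to t:
  <X>_t = int_0^t (81*exp(5*s/2)/25) ds = 162*exp(5*t/2)/125 - 162/125.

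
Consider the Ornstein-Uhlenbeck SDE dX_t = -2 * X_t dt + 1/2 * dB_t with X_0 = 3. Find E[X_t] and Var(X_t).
E[X_t] = 3*exp(-2*t); Var(X_t) = 1/16 - exp(-4*t)/16

The OU SDE dX = -theta X dt + sigma dB admits the integrating factor exp(theta t): d(exp(theta t) X_t) = sigma exp(theta t) dB_t. Integrating from 0 to t:
  X_t = x_0 * exp(-theta t) + sigma * int_0^t exp(-theta (t-s)) dB_s.
The Itô integral has mean 0 and (by the Itô isometry) variance sigma^2 * int_0^t exp(-2 theta (t - s)) ds = sigma^2 * (1 - exp(-2 theta t)) / (2 theta).
With theta = 2, sigma = 1/2, x_0 = 3:
  E[X_t] = 3 * exp(-2 t) = 3*exp(-2*t)
  Var(X_t) = (1/2)^2 * (1 - exp(-2*2 t)) / (2 * 2) = 1/16 - exp(-4*t)/16.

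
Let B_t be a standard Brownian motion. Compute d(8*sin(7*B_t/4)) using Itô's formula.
d(8*sin(7*B_t/4)) = (-49*sin(7*B_t/4)/4) dt + (14*cos(7*B_t/4)) dB_t

Itô's formula for f(B_t) gives d f(B_t) = f'(B_t) dB_t + (1/2) f''(B_t) dt. Compute derivatives of f(x) = 8*sin(7*x/4):
  f'(x)  = 14*cos(7*x/4)
  f''(x) = -49*sin(7*x/4)/2
Substitute x = B_t and multiply the f'' term by 1/2:
  drift     = (1/2) * (-49*sin(7*x/4)/2) evaluated at B_t = -49*sin(7*B_t/4)/4
  diffusion = (14*cos(7*x/4)) evaluated at B_t = 14*cos(7*B_t/4)
Therefore d(8*sin(7*B_t/4)) = (-49*sin(7*B_t/4)/4) dt + (14*cos(7*B_t/4)) dB_t.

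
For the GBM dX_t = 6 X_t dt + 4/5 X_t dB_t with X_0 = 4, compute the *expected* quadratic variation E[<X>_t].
E[<X>_t] = 64*exp(316*t/25)/79 - 64/79

<X>_t = int_0^t ((4/5) * X_s)^2 ds. Taking expectation inside the integral: E[<X>_t] = (4/5)^2 * int_0^t E[X_s^2] ds. For GBM, E[X_s^2] = x_0^2 * exp((2 mu + sigma^2) s). Integrating:
  E[<X>_t] = (4/5)^2 * 4^2 * (exp((2*6 + (4/5)^2) t) - 1) / (2*6 + (4/5)^2)
           = (4/5)^2 * 4^2 * (exp((316/25) t) - 1) / (316/25) = 64*exp(316*t/25)/79 - 64/79.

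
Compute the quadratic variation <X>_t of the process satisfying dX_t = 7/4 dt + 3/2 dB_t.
<X>_t = 9*t/4

For an Itô process dX_t = a(t) dt + b(t) dB_t, the quadratic variation is <X>_t = int_0^t b(s)^2 ds (the drift term does not contribute). Here b(s) = 3/2, so
  b(s)^2 = 9/4.
Integrating from 0 to t:
  <X>_t = int_0^t (9/4) ds = 9*t/4.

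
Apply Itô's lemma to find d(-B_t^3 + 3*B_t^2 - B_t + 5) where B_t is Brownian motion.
d(-B_t^3 + 3*B_t^2 - B_t + 5) = (3 - 3*B_t) dt + (-3*B_t^2 + 6*B_t - 1) dB_t

Itô's formula for f(B_t) gives d f(B_t) = f'(B_t) dB_t + (1/2) f''(B_t) dt. Compute derivatives of f(x) = -x^3 + 3*x^2 - x + 5:
  f'(x)  = -3*x^2 + 6*x - 1
  f''(x) = 6 - 6*x
Substitute x = B_t and multiply the f'' term by 1/2:
  drift     = (1/2) * (6 - 6*x) evaluated at B_t = 3 - 3*B_t
  diffusion = (-3*x^2 + 6*x - 1) evaluated at B_t = -3*B_t^2 + 6*B_t - 1
Therefore d(-B_t^3 + 3*B_t^2 - B_t + 5) = (3 - 3*B_t) dt + (-3*B_t^2 + 6*B_t - 1) dB_t.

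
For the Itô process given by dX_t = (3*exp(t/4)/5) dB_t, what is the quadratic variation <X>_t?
<X>_t = 18*exp(t/2)/25 - 18/25

For an Itô process dX_t = a(t) dt + b(t) dB_t, the quadratic variation is <X>_t = int_0^t b(s)^2 ds (the drift term does not contribute). Here b(s) = 3*exp(s/4)/5, so
  b(s)^2 = 9*exp(s/2)/25.
Integrating from 0 to t:
  <X>_t = int_0^t (9*exp(s/2)/25) ds = 18*exp(t/2)/25 - 18/25.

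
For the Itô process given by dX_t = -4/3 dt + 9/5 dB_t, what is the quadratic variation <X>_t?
<X>_t = 81*t/25

For an Itô process dX_t = a(t) dt + b(t) dB_t, the quadratic variation is <X>_t = int_0^t b(s)^2 ds (the drift term does not contribute). Here b(s) = 9/5, so
  b(s)^2 = 81/25.
Integrating from 0 to t:
  <X>_t = int_0^t (81/25) ds = 81*t/25.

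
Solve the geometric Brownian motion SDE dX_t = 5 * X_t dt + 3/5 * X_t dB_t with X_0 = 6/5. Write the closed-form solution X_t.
X_t = 6/5 * exp((241/50) * t + (3/5) * B_t)

For GBM dX = mu X dt + sigma X dB with X_0 = x_0, apply Itô to Y = log X: dY = (mu - sigma^2/2) dt + sigma dB, so Y_t = log(x_0) + (mu - sigma^2/2) t + sigma B_t and hence X_t = x_0 * exp((mu - sigma^2/2) t + sigma B_t).
With mu = 5, sigma = 3/5, x_0 = 6/5, this gives:
  X_t = 6/5 * exp((241/50) * t + (3/5) * B_t).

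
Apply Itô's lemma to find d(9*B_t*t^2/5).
d(9*B_t*t^2/5) = (18*B_t*t/5) dt + (9*t^2/5) dB_t

Itô's formula for f(t, x): d f(t, B_t) = (f_t + (1/2) f_xx) dt + f_x dB_t. Compute partials of f(t, x) = 9*t^2*x/5:
  f_t(t,x)  = 18*t*x/5
  f_x(t,x)  = 9*t^2/5
  f_xx(t,x) = 0
Assemble drift = f_t + (1/2) f_xx = 18*t*x/5 and diffusion = f_x = 9*t^2/5. Substituting x = B_t:
  d(9*B_t*t^2/5) = (18*B_t*t/5) dt + (9*t^2/5) dB_t.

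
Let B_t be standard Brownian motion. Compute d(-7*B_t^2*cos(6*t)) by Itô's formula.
d(-7*B_t^2*cos(6*t)) = (42*B_t^2*sin(6*t) - 7*cos(6*t)) dt + (-14*B_t*cos(6*t)) dB_t

Itô's formula for f(t, x): d f(t, B_t) = (f_t + (1/2) f_xx) dt + f_x dB_t. Compute partials of f(t, x) = -7*x^2*cos(6*t):
  f_t(t,x)  = 42*x^2*sin(6*t)
  f_x(t,x)  = -14*x*cos(6*t)
  f_xx(t,x) = -14*cos(6*t)
Assemble drift = f_t + (1/2) f_xx = 42*x^2*sin(6*t) - 7*cos(6*t) and diffusion = f_x = -14*x*cos(6*t). Substituting x = B_t:
  d(-7*B_t^2*cos(6*t)) = (42*B_t^2*sin(6*t) - 7*cos(6*t)) dt + (-14*B_t*cos(6*t)) dB_t.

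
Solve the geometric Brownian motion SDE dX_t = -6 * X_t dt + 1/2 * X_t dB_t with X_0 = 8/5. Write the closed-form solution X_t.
X_t = 8/5 * exp((-49/8) * t + (1/2) * B_t)

For GBM dX = mu X dt + sigma X dB with X_0 = x_0, apply Itô to Y = log X: dY = (mu - sigma^2/2) dt + sigma dB, so Y_t = log(x_0) + (mu - sigma^2/2) t + sigma B_t and hence X_t = x_0 * exp((mu - sigma^2/2) t + sigma B_t).
With mu = -6, sigma = 1/2, x_0 = 8/5, this gives:
  X_t = 8/5 * exp((-49/8) * t + (1/2) * B_t).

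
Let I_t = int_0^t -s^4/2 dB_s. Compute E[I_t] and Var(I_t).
E[I_t] = 0; Var(I_t) = t^9/36

The Itô integral of a deterministic integrand f(s) has mean 0 because each increment f(s) * (B_{s+ds} - B_s) has mean 0. By the Itô isometry:
  Var( int_0^t f(s) dB_s ) = E[ (int_0^t f(s) dB_s)^2 ] = int_0^t f(s)^2 ds.
Here f(s) = -s^4/2, so f(s)^2 = s^8/4. Integrate:
  int_0^t (s^8/4) ds = t^9/36.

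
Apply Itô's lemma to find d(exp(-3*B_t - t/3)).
d(exp(-3*B_t - t/3)) = (25*exp(-3*B_t - t/3)/6) dt + (-3*exp(-3*B_t - t/3)) dB_t

Itô's formula for f(t, x): d f(t, B_t) = (f_t + (1/2) f_xx) dt + f_x dB_t. Compute partials of f(t, x) = exp(-t/3 - 3*x):
  f_t(t,x)  = -exp(-t/3 - 3*x)/3
  f_x(t,x)  = -3*exp(-t/3 - 3*x)
  f_xx(t,x) = 9*exp(-t/3 - 3*x)
Assemble drift = f_t + (1/2) f_xx = 25*exp(-t/3 - 3*x)/6 and diffusion = f_x = -3*exp(-t/3 - 3*x). Substituting x = B_t:
  d(exp(-3*B_t - t/3)) = (25*exp(-3*B_t - t/3)/6) dt + (-3*exp(-3*B_t - t/3)) dB_t.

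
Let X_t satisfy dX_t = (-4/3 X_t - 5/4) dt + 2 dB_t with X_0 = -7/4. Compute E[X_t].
E[X_t] = -15/16 - 13*exp(-4*t/3)/16

Taking expectations and using E[dB_t] = 0, the mean m(t) = E[X_t] satisfies the ODE m'(t) = a m(t) + b with m(0) = x_0. With a = -4/3, b = -5/4, x_0 = -7/4, the solution is
  m(t) = x_0 * exp(a t) + (b/a) * (exp(a t) - 1)
       = (-7/4) * exp((-4/3) t) + ((-5/4)/(-4/3)) * (exp((-4/3) t) - 1)
       = -15/16 - 13*exp(-4*t/3)/16.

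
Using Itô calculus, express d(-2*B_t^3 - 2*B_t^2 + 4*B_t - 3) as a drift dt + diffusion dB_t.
d(-2*B_t^3 - 2*B_t^2 + 4*B_t - 3) = (-6*B_t - 2) dt + (-6*B_t^2 - 4*B_t + 4) dB_t

Itô's formula for f(B_t) gives d f(B_t) = f'(B_t) dB_t + (1/2) f''(B_t) dt. Compute derivatives of f(x) = -2*x^3 - 2*x^2 + 4*x - 3:
  f'(x)  = -6*x^2 - 4*x + 4
  f''(x) = -12*x - 4
Substitute x = B_t and multiply the f'' term by 1/2:
  drift     = (1/2) * (-12*x - 4) evaluated at B_t = -6*B_t - 2
  diffusion = (-6*x^2 - 4*x + 4) evaluated at B_t = -6*B_t^2 - 4*B_t + 4
Therefore d(-2*B_t^3 - 2*B_t^2 + 4*B_t - 3) = (-6*B_t - 2) dt + (-6*B_t^2 - 4*B_t + 4) dB_t.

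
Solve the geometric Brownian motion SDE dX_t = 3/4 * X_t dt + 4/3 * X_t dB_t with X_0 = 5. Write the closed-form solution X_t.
X_t = 5 * exp((-5/36) * t + (4/3) * B_t)

For GBM dX = mu X dt + sigma X dB with X_0 = x_0, apply Itô to Y = log X: dY = (mu - sigma^2/2) dt + sigma dB, so Y_t = log(x_0) + (mu - sigma^2/2) t + sigma B_t and hence X_t = x_0 * exp((mu - sigma^2/2) t + sigma B_t).
With mu = 3/4, sigma = 4/3, x_0 = 5, this gives:
  X_t = 5 * exp((-5/36) * t + (4/3) * B_t).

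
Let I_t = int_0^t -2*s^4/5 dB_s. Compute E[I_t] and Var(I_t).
E[I_t] = 0; Var(I_t) = 4*t^9/225

The Itô integral of a deterministic integrand f(s) has mean 0 because each increment f(s) * (B_{s+ds} - B_s) has mean 0. By the Itô isometry:
  Var( int_0^t f(s) dB_s ) = E[ (int_0^t f(s) dB_s)^2 ] = int_0^t f(s)^2 ds.
Here f(s) = -2*s^4/5, so f(s)^2 = 4*s^8/25. Integrate:
  int_0^t (4*s^8/25) ds = 4*t^9/225.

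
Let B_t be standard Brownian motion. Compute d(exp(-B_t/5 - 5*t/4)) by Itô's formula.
d(exp(-B_t/5 - 5*t/4)) = (-123*exp(-B_t/5 - 5*t/4)/100) dt + (-exp(-B_t/5 - 5*t/4)/5) dB_t

Itô's formula for f(t, x): d f(t, B_t) = (f_t + (1/2) f_xx) dt + f_x dB_t. Compute partials of f(t, x) = exp(-5*t/4 - x/5):
  f_t(t,x)  = -5*exp(-5*t/4 - x/5)/4
  f_x(t,x)  = -exp(-5*t/4 - x/5)/5
  f_xx(t,x) = exp(-5*t/4 - x/5)/25
Assemble drift = f_t + (1/2) f_xx = -123*exp(-5*t/4 - x/5)/100 and diffusion = f_x = -exp(-5*t/4 - x/5)/5. Substituting x = B_t:
  d(exp(-B_t/5 - 5*t/4)) = (-123*exp(-B_t/5 - 5*t/4)/100) dt + (-exp(-B_t/5 - 5*t/4)/5) dB_t.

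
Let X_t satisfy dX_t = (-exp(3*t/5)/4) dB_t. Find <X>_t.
<X>_t = 5*exp(6*t/5)/96 - 5/96

For an Itô process dX_t = a(t) dt + b(t) dB_t, the quadratic variation is <X>_t = int_0^t b(s)^2 ds (the drift term does not contribute). Here b(s) = -exp(3*s/5)/4, so
  b(s)^2 = exp(6*s/5)/16.
Integrating from 0 to t:
  <X>_t = int_0^t (exp(6*s/5)/16) ds = 5*exp(6*t/5)/96 - 5/96.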